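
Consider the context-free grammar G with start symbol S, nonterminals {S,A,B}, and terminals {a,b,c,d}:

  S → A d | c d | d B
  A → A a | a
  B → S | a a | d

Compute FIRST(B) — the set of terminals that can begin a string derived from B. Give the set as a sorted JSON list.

FIRST sets, iterate to fixpoint:
[1]
  A via A→a: +{a}
  B via B→a a: +{a}
  B via B→d: +{d}
  S via S→A d: +{a}
  S via S→c d: +{c}
  S via S→d B: +{d}
  FIRST(S)={a,c,d}  FIRST(A)={a}  FIRST(B)={a,d}
[2]
  B via B→S: +{c}
  FIRST(S)={a,c,d}  FIRST(A)={a}  FIRST(B)={a,c,d}
[3] done
  FIRST(S)={a,c,d}  FIRST(A)={a}  FIRST(B)={a,c,d}

FIRST(B) = ["a", "c", "d"]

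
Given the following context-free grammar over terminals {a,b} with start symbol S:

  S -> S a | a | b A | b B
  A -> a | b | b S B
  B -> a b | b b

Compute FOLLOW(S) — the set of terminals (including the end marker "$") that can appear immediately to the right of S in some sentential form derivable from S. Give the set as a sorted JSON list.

Compute FIRST by fixpoint:
pass 1:
  A via A→a: +{a}
  A via A→b: +{b}
  B via B→a b: +{a}
  B via B→b b: +{b}
  S via S→a: +{a}
  S via S→b A: +{b}
  FIRST(S)={a,b}  FIRST(A)={a,b}  FIRST(B)={a,b}
pass 2: (no change)
  FIRST(S)={a,b}  FIRST(A)={a,b}  FIRST(B)={a,b}

FOLLOW sets:
initialize: $ ∈ FOLLOW(S)
round 1:
  A→b S B: FOLLOW(S) ⊇ FIRST(B) = {a,b}; new: +{a,b}
  S→b A: FOLLOW(A) ⊇ FOLLOW(S) ⊇ {$,a,b}; new: +{$,a,b}
  S→b B: FOLLOW(B) ⊇ FOLLOW(S) ⊇ {$,a,b}; new: +{$,a,b}
  FOLLOW(S)={$,a,b}  FOLLOW(A)={$,a,b}  FOLLOW(B)={$,a,b}
round 2: done
  FOLLOW(S)={$,a,b}  FOLLOW(A)={$,a,b}  FOLLOW(B)={$,a,b}

FOLLOW(S) = ["$", "a", "b"]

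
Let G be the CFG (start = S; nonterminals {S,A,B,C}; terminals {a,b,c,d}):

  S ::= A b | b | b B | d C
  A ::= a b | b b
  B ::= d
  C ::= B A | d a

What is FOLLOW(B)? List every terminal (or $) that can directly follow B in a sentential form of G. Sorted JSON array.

Compute FIRST by fixpoint:
iter 1:
  A via A→a b: +{a}
  A via A→b b: +{b}
  B via B→d: +{d}
  C via C→B A: +{d}
  S via S→A b: +{a,b}
  S via S→d C: +{d}
  FIRST(S)={a,b,d}  FIRST(A)={a,b}  FIRST(B)={d}  FIRST(C)={d}
iter 2: done
  FIRST(S)={a,b,d}  FIRST(A)={a,b}  FIRST(B)={d}  FIRST(C)={d}

FOLLOW sets:
seed FOLLOW(S) with $
[1]
  C→B A: FOLLOW(B) ⊇ FIRST(A) = {a,b}; new: +{a,b}
  S→A b: FOLLOW(A) ⊇ FIRST(b) = {b}; new: +{b}
  S→b B: FOLLOW(B) ⊇ FOLLOW(S) ⊇ {$}; new: +{$}
  S→d C: FOLLOW(C) ⊇ FOLLOW(S) ⊇ {$}; new: +{$}
  FOLLOW[S]={$}  FOLLOW[A]={b}  FOLLOW[B]={$,a,b}  FOLLOW[C]={$}
[2]
  C→B A: FOLLOW(A) ⊇ FOLLOW(C) ⊇ {$}; new: +{$}
  FOLLOW[S]={$}  FOLLOW[A]={$,b}  FOLLOW[B]={$,a,b}  FOLLOW[C]={$}
[3] (no change)
  FOLLOW[S]={$}  FOLLOW[A]={$,b}  FOLLOW[B]={$,a,b}  FOLLOW[C]={$}

FOLLOW(B) = ["$", "a", "b"]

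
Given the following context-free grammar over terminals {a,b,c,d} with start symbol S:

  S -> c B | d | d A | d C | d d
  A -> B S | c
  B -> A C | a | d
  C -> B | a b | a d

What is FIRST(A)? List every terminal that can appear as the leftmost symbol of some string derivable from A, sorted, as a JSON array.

FIRST sets, iterate to fixpoint:
pass 1:
  A via A→c: +{c}
  B via B→A C: +{c}
  B via B→a: +{a}
  B via B→d: +{d}
  C via C→B: +{a,c,d}
  S via S→c B: +{c}
  S via S→d: +{d}
  S: {c,d}  A: {c}  B: {a,c,d}  C: {a,c,d}
pass 2:
  A via A→B S: +{a,d}
  S: {c,d}  A: {a,c,d}  B: {a,c,d}  C: {a,c,d}
pass 3: (no change)
  S: {c,d}  A: {a,c,d}  B: {a,c,d}  C: {a,c,d}

FIRST(A) = ["a", "c", "d"]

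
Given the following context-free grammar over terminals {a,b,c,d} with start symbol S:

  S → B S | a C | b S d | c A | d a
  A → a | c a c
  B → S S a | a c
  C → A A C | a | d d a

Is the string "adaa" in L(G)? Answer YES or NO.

CNF form of G:
  S -> B S | T0 A | T1 C | T2 T1 | T3 X8
  A -> T0 X4 | a
  B -> S X5 | T1 T0
  C -> A X6 | T2 X7 | a
  T0 -> c
  T1 -> a
  T2 -> d
  T3 -> b
  X4 -> T1 T0
  X5 -> S T1
  X6 -> A C
  X7 -> T2 T1
  X8 -> S T2

Fill CYK table bottom-up:
  cell(0,0) a: {A,C,T1}  orig:{A,C}
  cell(1,1) d: {T2}  orig:{}
  cell(2,2) a: {A,C,T1}  orig:{A,C}
  cell(3,3) a: {A,C,T1}  orig:{A,C}
  cell(0,1) ad: ∅
  cell(1,2) da: {S,X7}  orig:{S}
  cell(2,3) aa: {S,X6}  orig:{S}
  cell(0,2) ada: ∅
  cell(1,3) daa: {X5}  orig:{}
  cell(0,3) adaa: ∅

S ∉ T[0,3] ⇒ NO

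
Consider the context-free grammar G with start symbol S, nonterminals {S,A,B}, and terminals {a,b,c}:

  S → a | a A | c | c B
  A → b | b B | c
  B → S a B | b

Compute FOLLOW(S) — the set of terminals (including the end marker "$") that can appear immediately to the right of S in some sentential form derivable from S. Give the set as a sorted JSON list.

Compute FIRST by fixpoint:
pass 1:
  A via A→b: +{b}
  A via A→c: +{c}
  B via B→b: +{b}
  S via S→a: +{a}
  S via S→c: +{c}
  S: {a,c}  A: {b,c}  B: {b}
pass 2:
  B via B→S a B: +{a,c}
  S: {a,c}  A: {b,c}  B: {a,b,c}
pass 3: (stable)
  S: {a,c}  A: {b,c}  B: {a,b,c}

FOLLOW sets:
seed FOLLOW(S) with $
[1]
  B→S a B: FOLLOW(S) ⊇ FIRST(a) = {a}; new: +{a}
  S→a A: FOLLOW(A) ⊇ FOLLOW(S) ⊇ {$,a}; new: +{$,a}
  S→c B: FOLLOW(B) ⊇ FOLLOW(S) ⊇ {$,a}; new: +{$,a}
  S: {$,a}  A: {$,a}  B: {$,a}
[2] done
  S: {$,a}  A: {$,a}  B: {$,a}

FOLLOW(S) = ["$", "a"]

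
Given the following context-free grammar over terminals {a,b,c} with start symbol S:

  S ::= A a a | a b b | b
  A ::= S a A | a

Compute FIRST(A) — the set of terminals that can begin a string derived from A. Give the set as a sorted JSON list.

FIRST iteration:
[1]
  A via A→a: +{a}
  S via S→A a a: +{a}
  S via S→b: +{b}
  FIRST(S)={a,b}  FIRST(A)={a}
[2]
  A via A→S a A: +{b}
  FIRST(S)={a,b}  FIRST(A)={a,b}
[3] — fixpoint
  FIRST(S)={a,b}  FIRST(A)={a,b}

FIRST(A) = ["a", "b"]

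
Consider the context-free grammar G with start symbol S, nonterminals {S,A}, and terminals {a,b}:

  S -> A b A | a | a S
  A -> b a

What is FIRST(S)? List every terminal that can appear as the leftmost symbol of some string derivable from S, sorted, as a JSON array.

Compute FIRST by fixpoint:
pass 1:
  A via A→b a: +{b}
  S via S→A b A: +{b}
  S via S→a: +{a}
  FIRST[S]={a,b}  FIRST[A]={b}
pass 2: (no change)
  FIRST[S]={a,b}  FIRST[A]={b}

FIRST(S) = ["a", "b"]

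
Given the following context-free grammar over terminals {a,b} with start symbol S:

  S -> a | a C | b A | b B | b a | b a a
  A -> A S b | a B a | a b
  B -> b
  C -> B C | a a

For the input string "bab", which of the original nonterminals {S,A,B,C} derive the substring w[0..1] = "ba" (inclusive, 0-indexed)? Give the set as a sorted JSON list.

Convert to CNF:
  S -> T0 A | T0 B | T0 T1 | T0 X4 | T1 C | a
  A -> A X2 | T1 T0 | T1 X3
  B -> b
  C -> B C | T1 T1
  T0 -> b
  T1 -> a
  X2 -> S T0
  X3 -> B T1
  X4 -> T1 T1

CYK table (by increasing span) (cells [i..j] with 0 ≤ i ≤ j ≤ 1 only):
  [0..0]={B,T0}  "b"  orig:{B}
  [1..1]={S,T1}  "a"  orig:{S}
  [0..1]={S,X3}  "ba"  orig:{S}

Original NTs in T[0,1] deriving "ba": ["S"]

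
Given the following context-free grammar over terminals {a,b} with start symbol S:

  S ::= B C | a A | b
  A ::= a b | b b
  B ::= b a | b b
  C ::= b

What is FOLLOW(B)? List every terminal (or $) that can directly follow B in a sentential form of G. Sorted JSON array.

FIRST sets, iterate to fixpoint:
[1]
  A via A→a b: +{a}
  A via A→b b: +{b}
  B via B→b a: +{b}
  C via C→b: +{b}
  S via S→B C: +{b}
  S via S→a A: +{a}
  FIRST[S]={a,b}  FIRST[A]={a,b}  FIRST[B]={b}  FIRST[C]={b}
[2] (stable)
  FIRST[S]={a,b}  FIRST[A]={a,b}  FIRST[B]={b}  FIRST[C]={b}

FOLLOW sets:
initialize: $ ∈ FOLLOW(S)
pass 1:
  S→B C: FOLLOW(B) ⊇ FIRST(C) = {b}; new: +{b}
  S→B C: FOLLOW(C) ⊇ FOLLOW(S) ⊇ {$}; new: +{$}
  S→a A: FOLLOW(A) ⊇ FOLLOW(S) ⊇ {$}; new: +{$}
  FOLLOW[S]={$}  FOLLOW[A]={$}  FOLLOW[B]={b}  FOLLOW[C]={$}
pass 2: done
  FOLLOW[S]={$}  FOLLOW[A]={$}  FOLLOW[B]={b}  FOLLOW[C]={$}

FOLLOW(B) = ["b"]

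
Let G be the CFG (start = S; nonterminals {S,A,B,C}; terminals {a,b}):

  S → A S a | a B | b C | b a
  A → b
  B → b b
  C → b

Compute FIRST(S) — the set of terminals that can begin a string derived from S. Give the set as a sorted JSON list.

Compute FIRST by fixpoint:
iter 1:
  A via A→b: +{b}
  B via B→b b: +{b}
  C via C→b: +{b}
  S via S→A S a: +{b}
  S via S→a B: +{a}
  FIRST(S)={a,b}  FIRST(A)={b}  FIRST(B)={b}  FIRST(C)={b}
iter 2: done
  FIRST(S)={a,b}  FIRST(A)={b}  FIRST(B)={b}  FIRST(C)={b}

FIRST(S) = ["a", "b"]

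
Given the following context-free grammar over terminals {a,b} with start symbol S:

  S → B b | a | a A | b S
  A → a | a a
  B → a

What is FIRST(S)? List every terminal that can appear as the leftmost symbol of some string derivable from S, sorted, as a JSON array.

Compute FIRST by fixpoint:
round 1:
  A via A→a: +{a}
  B via B→a: +{a}
  S via S→B b: +{a}
  S via S→b S: +{b}
  S: {a,b}  A: {a}  B: {a}
round 2: (no change)
  S: {a,b}  A: {a}  B: {a}

FIRST(S) = ["a", "b"]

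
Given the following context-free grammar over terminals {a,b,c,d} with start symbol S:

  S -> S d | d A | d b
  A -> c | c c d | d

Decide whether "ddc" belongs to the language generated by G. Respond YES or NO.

CNF form of G:
  S -> S T1 | T1 A | T1 T2
  A -> T0 X3 | c | d
  T0 -> c
  T1 -> d
  T2 -> b
  X3 -> T0 T1

CYK table (by increasing span):
  [0..0]={A,T1}  "d"  orig:{A}
  [1..1]={A,T1}  "d"  orig:{A}
  [2..2]={A,T0}  "c"  orig:{A}
  [0..1]={S}  "dd"
  [1..2]={S}  "dc"
  [0..2]=∅  "ddc"

S ∉ T[0,2] ⇒ NO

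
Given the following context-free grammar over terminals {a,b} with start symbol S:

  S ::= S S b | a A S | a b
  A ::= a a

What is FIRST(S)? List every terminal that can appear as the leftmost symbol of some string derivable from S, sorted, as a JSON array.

FIRST iteration:
[1]
  A via A→a a: +{a}
  S via S→a A S: +{a}
  S: {a}  A: {a}
[2] (stable)
  S: {a}  A: {a}

FIRST(S) = ["a"]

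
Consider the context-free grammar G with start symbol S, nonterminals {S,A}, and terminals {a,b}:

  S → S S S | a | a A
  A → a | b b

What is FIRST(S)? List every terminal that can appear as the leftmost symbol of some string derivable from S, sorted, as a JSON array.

Compute FIRST by fixpoint:
[1]
  A via A→a: +{a}
  A via A→b b: +{b}
  S via S→a: +{a}
  FIRST[S]={a}  FIRST[A]={a,b}
[2] (no change)
  FIRST[S]={a}  FIRST[A]={a,b}

FIRST(S) = ["a"]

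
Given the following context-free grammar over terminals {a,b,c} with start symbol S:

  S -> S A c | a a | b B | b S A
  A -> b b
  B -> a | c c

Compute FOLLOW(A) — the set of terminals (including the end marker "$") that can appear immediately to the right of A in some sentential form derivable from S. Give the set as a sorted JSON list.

FIRST sets, iterate to fixpoint:
round 1:
  A via A→b b: +{b}
  B via B→a: +{a}
  B via B→c c: +{c}
  S via S→a a: +{a}
  S via S→b B: +{b}
  S: {a,b}  A: {b}  B: {a,c}
round 2: (stable)
  S: {a,b}  A: {b}  B: {a,c}

FOLLOW iteration:
initialize: $ ∈ FOLLOW(S)
pass 1:
  S→S A c: FOLLOW(S) ⊇ FIRST(A) = {b}; new: +{b}
  S→S A c: FOLLOW(A) ⊇ FIRST(c) = {c}; new: +{c}
  S→b B: FOLLOW(B) ⊇ FOLLOW(S) ⊇ {$,b}; new: +{$,b}
  S→b S A: FOLLOW(A) ⊇ FOLLOW(S) ⊇ {$,b}; new: +{$,b}
  FOLLOW(S)={$,b}  FOLLOW(A)={$,b,c}  FOLLOW(B)={$,b}
pass 2: (stable)
  FOLLOW(S)={$,b}  FOLLOW(A)={$,b,c}  FOLLOW(B)={$,b}

FOLLOW(A) = ["$", "b", "c"]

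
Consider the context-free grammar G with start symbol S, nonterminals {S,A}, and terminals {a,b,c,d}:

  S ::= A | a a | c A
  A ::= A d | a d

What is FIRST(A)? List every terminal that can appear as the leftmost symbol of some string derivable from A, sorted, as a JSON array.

Compute FIRST by fixpoint:
[1]
  A via A→a d: +{a}
  S via S→A: +{a}
  S via S→c A: +{c}
  S: {a,c}  A: {a}
[2] (stable)
  S: {a,c}  A: {a}

FIRST(A) = ["a"]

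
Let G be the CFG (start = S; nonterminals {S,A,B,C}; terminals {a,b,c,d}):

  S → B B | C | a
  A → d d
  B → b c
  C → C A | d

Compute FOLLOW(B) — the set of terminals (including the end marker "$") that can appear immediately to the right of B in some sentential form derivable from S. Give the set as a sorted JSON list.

Compute FIRST by fixpoint:
round 1:
  A via A→d d: +{d}
  B via B→b c: +{b}
  C via C→d: +{d}
  S via S→B B: +{b}
  S via S→C: +{d}
  S via S→a: +{a}
  S: {a,b,d}  A: {d}  B: {b}  C: {d}
round 2: (no change)
  S: {a,b,d}  A: {d}  B: {b}  C: {d}

Compute FOLLOW by fixpoint:
FOLLOW(S) := {$}
pass 1:
  C→C A: FOLLOW(C) ⊇ FIRST(A) = {d}; new: +{d}
  C→C A: FOLLOW(A) ⊇ FOLLOW(C) ⊇ {d}; new: +{d}
  S→B B: FOLLOW(B) ⊇ FIRST(B) = {b}; new: +{b}
  S→B B: FOLLOW(B) ⊇ FOLLOW(S) ⊇ {$}; new: +{$}
  S→C: FOLLOW(C) ⊇ FOLLOW(S) ⊇ {$}; new: +{$}
  FOLLOW[S]={$}  FOLLOW[A]={d}  FOLLOW[B]={$,b}  FOLLOW[C]={$,d}
pass 2:
  C→C A: FOLLOW(A) ⊇ FOLLOW(C) ⊇ {$,d}; new: +{$}
  FOLLOW[S]={$}  FOLLOW[A]={$,d}  FOLLOW[B]={$,b}  FOLLOW[C]={$,d}
pass 3: (stable)
  FOLLOW[S]={$}  FOLLOW[A]={$,d}  FOLLOW[B]={$,b}  FOLLOW[C]={$,d}

FOLLOW(B) = ["$", "b"]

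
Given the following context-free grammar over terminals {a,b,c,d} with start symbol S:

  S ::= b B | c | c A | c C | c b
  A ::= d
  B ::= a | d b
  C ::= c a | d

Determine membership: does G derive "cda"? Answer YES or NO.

CNF form of G:
  S -> T1 B | T2 A | T2 C | T2 T1 | c
  A -> d
  B -> T0 T1 | a
  C -> T2 T3 | d
  T0 -> d
  T1 -> b
  T2 -> c
  T3 -> a

Fill CYK table bottom-up:
  cell(0,0) c: {S,T2}  orig:{S}
  cell(1,1) d: {A,C,T0}  orig:{A,C}
  cell(2,2) a: {B,T3}  orig:{B}
  cell(0,1) cd: {S}
  cell(1,2) da: ∅
  cell(0,2) cda: ∅

S ∉ T[0,2] ⇒ NO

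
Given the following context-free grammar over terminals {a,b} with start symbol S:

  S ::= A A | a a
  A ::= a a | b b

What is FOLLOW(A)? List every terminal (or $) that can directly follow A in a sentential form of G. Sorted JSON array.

Compute FIRST by fixpoint:
round 1:
  A via A→a a: +{a}
  A via A→b b: +{b}
  S via S→A A: +{a,b}
  FIRST(S)={a,b}  FIRST(A)={a,b}
round 2: done
  FIRST(S)={a,b}  FIRST(A)={a,b}

FOLLOW iteration:
initialize: $ ∈ FOLLOW(S)
[1]
  S→A A: FOLLOW(A) ⊇ FIRST(A) = {a,b}; new: +{a,b}
  S→A A: FOLLOW(A) ⊇ FOLLOW(S) ⊇ {$}; new: +{$}
  S: {$}  A: {$,a,b}
[2] — fixpoint
  S: {$}  A: {$,a,b}

FOLLOW(A) = ["$", "a", "b"]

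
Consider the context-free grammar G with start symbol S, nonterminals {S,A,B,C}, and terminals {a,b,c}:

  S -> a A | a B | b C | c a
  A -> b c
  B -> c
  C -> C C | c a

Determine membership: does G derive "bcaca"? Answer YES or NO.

CNF form of G:
  S -> T0 C | T1 T2 | T2 A | T2 B
  A -> T0 T1
  B -> c
  C -> C C | T1 T2
  T0 -> b
  T1 -> c
  T2 -> a

Fill CYK table bottom-up:
  [0..0]={T0}  "b"  orig:{}
  [1..1]={B,T1}  "c"  orig:{B}
  [2..2]={T2}  "a"  orig:{}
  [3..3]={B,T1}  "c"  orig:{B}
  [4..4]={T2}  "a"  orig:{}
  [0..1]={A}  "bc"
  [1..2]={C,S}  "ca"
  [2..3]={S}  "ac"
  [3..4]={C,S}  "ca"
  [0..2]={S}  "bca"
  [1..3]=∅  "cac"
  [2..4]=∅  "aca"
  [0..3]=∅  "bcac"
  [1..4]={C}  "caca"
  [0..4]={S}  "bcaca"

S ∈ T[0,4] ⇒ YES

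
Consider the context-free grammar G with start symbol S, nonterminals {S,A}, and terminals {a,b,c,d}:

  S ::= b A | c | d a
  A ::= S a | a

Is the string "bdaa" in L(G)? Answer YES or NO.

Convert to CNF:
  S -> T1 A | T2 T0 | c
  A -> S T0 | a
  T0 -> a
  T1 -> b
  T2 -> d

CYK fill:
  cell(0,0) b: {T1}  orig:{}
  cell(1,1) d: {T2}  orig:{}
  cell(2,2) a: {A,T0}  orig:{A}
  cell(3,3) a: {A,T0}  orig:{A}
  cell(0,1) bd: ∅
  cell(1,2) da: {S}
  cell(2,3) aa: ∅
  cell(0,2) bda: ∅
  cell(1,3) daa: {A}
  cell(0,3) bdaa: {S}

S ∈ T[0,3] ⇒ YES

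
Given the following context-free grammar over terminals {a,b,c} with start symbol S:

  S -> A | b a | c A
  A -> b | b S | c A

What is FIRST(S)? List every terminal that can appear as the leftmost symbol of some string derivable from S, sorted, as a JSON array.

FIRST sets, iterate to fixpoint:
[1]
  A via A→b: +{b}
  A via A→c A: +{c}
  S via S→A: +{b,c}
  FIRST[S]={b,c}  FIRST[A]={b,c}
[2] — fixpoint
  FIRST[S]={b,c}  FIRST[A]={b,c}

FIRST(S) = ["b", "c"]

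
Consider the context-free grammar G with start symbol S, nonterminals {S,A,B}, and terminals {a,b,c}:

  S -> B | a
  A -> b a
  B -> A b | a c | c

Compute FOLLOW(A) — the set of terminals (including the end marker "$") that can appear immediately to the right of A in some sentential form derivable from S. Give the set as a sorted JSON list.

FIRST iteration:
iter 1:
  A via A→b a: +{b}
  B via B→A b: +{b}
  B via B→a c: +{a}
  B via B→c: +{c}
  S via S→B: +{a,b,c}
  FIRST(S)={a,b,c}  FIRST(A)={b}  FIRST(B)={a,b,c}
iter 2: done
  FIRST(S)={a,b,c}  FIRST(A)={b}  FIRST(B)={a,b,c}

FOLLOW sets:
initialize: $ ∈ FOLLOW(S)
iter 1:
  B→A b: FOLLOW(A) ⊇ FIRST(b) = {b}; new: +{b}
  S→B: FOLLOW(B) ⊇ FOLLOW(S) ⊇ {$}; new: +{$}
  S: {$}  A: {b}  B: {$}
iter 2: done
  S: {$}  A: {b}  B: {$}

FOLLOW(A) = ["b"]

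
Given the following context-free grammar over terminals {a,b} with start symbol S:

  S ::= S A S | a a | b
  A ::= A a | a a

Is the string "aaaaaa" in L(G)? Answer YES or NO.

Convert to CNF:
  S -> S X1 | T0 T0 | b
  A -> A T0 | T0 T0
  T0 -> a
  X1 -> A S

CYK fill:
  cell(0,0) a: {T0}  orig:{}
  cell(1,1) a: {T0}  orig:{}
  cell(2,2) a: {T0}  orig:{}
  cell(3,3) a: {T0}  orig:{}
  cell(4,4) a: {T0}  orig:{}
  cell(5,5) a: {T0}  orig:{}
  cell(0,1) aa: {A,S}
  cell(1,2) aa: {A,S}
  cell(2,3) aa: {A,S}
  cell(3,4) aa: {A,S}
  cell(4,5) aa: {A,S}
  cell(0,2) aaa: {A}
  cell(1,3) aaa: {A}
  cell(2,4) aaa: {A}
  cell(3,5) aaa: {A}
  cell(0,3) aaaa: {A,X1}  orig:{A}
  cell(1,4) aaaa: {A,X1}  orig:{A}
  cell(2,5) aaaa: {A,X1}  orig:{A}
  cell(0,4) aaaaa: {A,X1}  orig:{A}
  cell(1,5) aaaaa: {A,X1}  orig:{A}
  cell(0,5) aaaaaa: {A,S,X1}  orig:{A,S}

S ∈ T[0,5] ⇒ YES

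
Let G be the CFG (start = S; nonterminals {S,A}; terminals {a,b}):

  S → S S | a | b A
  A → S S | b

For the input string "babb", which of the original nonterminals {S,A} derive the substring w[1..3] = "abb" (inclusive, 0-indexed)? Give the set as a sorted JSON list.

Convert to CNF:
  S -> S S | T0 A | a
  A -> S S | b
  T0 -> b

CYK fill, restricted to cells inside w[1..3]:
  T[1,1] 'a' = {S}
  T[2,2] 'b' = {A,T0}  orig:{A}
  T[3,3] 'b' = {A,T0}  orig:{A}
  T[1,2] 'ab' = ∅
  T[2,3] 'bb' = {S}
  T[1,3] 'abb' = {A,S}

Original NTs in T[1,3] deriving "abb": ["A", "S"]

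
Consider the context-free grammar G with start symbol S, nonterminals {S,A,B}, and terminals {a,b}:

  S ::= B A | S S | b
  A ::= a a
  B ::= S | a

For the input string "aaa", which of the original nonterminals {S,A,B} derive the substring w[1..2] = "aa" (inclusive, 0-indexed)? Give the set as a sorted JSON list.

Convert to CNF:
  S -> B A | S S | b
  A -> T0 T0
  B -> B A | S S | a | b
  T0 -> a

CYK fill — only the sub-triangle for w[1..2]:
  T[1,1] 'a' = {B,T0}  orig:{B}
  T[2,2] 'a' = {B,T0}  orig:{B}
  T[1,2] 'aa' = {A}

Original NTs in T[1,2] deriving "aa": ["A"]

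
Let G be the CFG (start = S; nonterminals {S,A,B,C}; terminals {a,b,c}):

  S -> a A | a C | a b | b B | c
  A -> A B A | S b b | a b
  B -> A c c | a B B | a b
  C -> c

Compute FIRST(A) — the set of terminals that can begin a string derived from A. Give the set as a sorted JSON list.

FIRST sets, iterate to fixpoint:
pass 1:
  A via A→a b: +{a}
  B via B→A c c: +{a}
  C via C→c: +{c}
  S via S→a A: +{a}
  S via S→b B: +{b}
  S via S→c: +{c}
  S: {a,b,c}  A: {a}  B: {a}  C: {c}
pass 2:
  A via A→S b b: +{b,c}
  B via B→A c c: +{b,c}
  S: {a,b,c}  A: {a,b,c}  B: {a,b,c}  C: {c}
pass 3: (no change)
  S: {a,b,c}  A: {a,b,c}  B: {a,b,c}  C: {c}

FIRST(A) = ["a", "b", "c"]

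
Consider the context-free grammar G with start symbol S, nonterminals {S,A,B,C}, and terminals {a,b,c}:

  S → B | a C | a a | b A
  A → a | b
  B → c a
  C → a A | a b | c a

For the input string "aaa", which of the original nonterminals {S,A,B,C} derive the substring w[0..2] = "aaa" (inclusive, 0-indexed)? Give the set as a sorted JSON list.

Convert to CNF:
  S -> T0 T1 | T1 C | T1 T1 | T2 A
  A -> a | b
  B -> T0 T1
  C -> T0 T1 | T1 A | T1 T2
  T0 -> c
  T1 -> a
  T2 -> b

CYK table (by increasing span), restricted to cells inside w[0..2]:
  [0..0]={A,T1}  "a"  orig:{A}
  [1..1]={A,T1}  "a"  orig:{A}
  [2..2]={A,T1}  "a"  orig:{A}
  [0..1]={C,S}  "aa"
  [1..2]={C,S}  "aa"
  [0..2]={S}  "aaa"

Original NTs in T[0,2] deriving "aaa": ["S"]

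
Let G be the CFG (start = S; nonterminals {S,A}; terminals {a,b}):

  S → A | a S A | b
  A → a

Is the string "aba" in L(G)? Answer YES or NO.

CNF form of G:
  S -> T0 X1 | a | b
  A -> a
  T0 -> a
  X1 -> S A

CYK fill:
  cell(0,0) a: {A,S,T0}  orig:{A,S}
  cell(1,1) b: {S}
  cell(2,2) a: {A,S,T0}  orig:{A,S}
  cell(0,1) ab: ∅
  cell(1,2) ba: {X1}  orig:{}
  cell(0,2) aba: {S}

S ∈ T[0,2] ⇒ YES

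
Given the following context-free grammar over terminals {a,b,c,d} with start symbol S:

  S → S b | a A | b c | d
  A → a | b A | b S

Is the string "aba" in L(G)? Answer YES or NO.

Convert to CNF:
  S -> S T0 | T0 T2 | T1 A | d
  A -> T0 A | T0 S | a
  T0 -> b
  T1 -> a
  T2 -> c

CYK fill:
  cell(0,0) a: {A,T1}  orig:{A}
  cell(1,1) b: {T0}  orig:{}
  cell(2,2) a: {A,T1}  orig:{A}
  cell(0,1) ab: ∅
  cell(1,2) ba: {A}
  cell(0,2) aba: {S}

S ∈ T[0,2] ⇒ YES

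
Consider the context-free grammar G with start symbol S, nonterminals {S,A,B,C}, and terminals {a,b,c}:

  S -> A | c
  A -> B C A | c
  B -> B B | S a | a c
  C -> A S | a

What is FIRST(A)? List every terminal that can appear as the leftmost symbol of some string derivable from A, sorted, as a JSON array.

Compute FIRST by fixpoint:
iter 1:
  A via A→c: +{c}
  B via B→a c: +{a}
  C via C→A S: +{c}
  C via C→a: +{a}
  S via S→A: +{c}
  S: {c}  A: {c}  B: {a}  C: {a,c}
iter 2:
  A via A→B C A: +{a}
  B via B→S a: +{c}
  S via S→A: +{a}
  S: {a,c}  A: {a,c}  B: {a,c}  C: {a,c}
iter 3: (stable)
  S: {a,c}  A: {a,c}  B: {a,c}  C: {a,c}

FIRST(A) = ["a", "c"]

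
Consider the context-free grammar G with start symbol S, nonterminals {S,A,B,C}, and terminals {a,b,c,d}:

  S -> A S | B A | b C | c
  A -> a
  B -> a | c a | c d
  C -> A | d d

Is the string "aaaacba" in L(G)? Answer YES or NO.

Convert to CNF:
  S -> A S | B A | T3 C | c
  A -> a
  B -> T0 T1 | T0 T2 | a
  C -> T2 T2 | a
  T0 -> c
  T1 -> a
  T2 -> d
  T3 -> b

CYK fill:
  T[0,0] 'a' = {A,B,C,T1}  orig:{A,B,C}
  T[1,1] 'a' = {A,B,C,T1}  orig:{A,B,C}
  T[2,2] 'a' = {A,B,C,T1}  orig:{A,B,C}
  T[3,3] 'a' = {A,B,C,T1}  orig:{A,B,C}
  T[4,4] 'c' = {S,T0}  orig:{S}
  T[5,5] 'b' = {T3}  orig:{}
  T[6,6] 'a' = {A,B,C,T1}  orig:{A,B,C}
  T[0,1] 'aa' = {S}
  T[1,2] 'aa' = {S}
  T[2,3] 'aa' = {S}
  T[3,4] 'ac' = {S}
  T[4,5] 'cb' = ∅
  T[5,6] 'ba' = {S}
  T[0,2] 'aaa' = {S}
  T[1,3] 'aaa' = {S}
  T[2,4] 'aac' = {S}
  T[3,5] 'acb' = ∅
  T[4,6] 'cba' = ∅
  T[0,3] 'aaaa' = {S}
  T[1,4] 'aaac' = {S}
  T[2,5] 'aacb' = ∅
  T[3,6] 'acba' = ∅
  T[0,4] 'aaaac' = {S}
  T[1,5] 'aaacb' = ∅
  T[2,6] 'aacba' = ∅
  T[0,5] 'aaaacb' = ∅
  T[1,6] 'aaacba' = ∅
  T[0,6] 'aaaacba' = ∅

S ∉ T[0,6] ⇒ NO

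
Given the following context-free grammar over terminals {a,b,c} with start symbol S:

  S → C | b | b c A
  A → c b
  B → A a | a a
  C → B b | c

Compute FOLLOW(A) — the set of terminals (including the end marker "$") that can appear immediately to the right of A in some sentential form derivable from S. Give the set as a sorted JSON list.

Compute FIRST by fixpoint:
iter 1:
  A via A→c b: +{c}
  B via B→A a: +{c}
  B via B→a a: +{a}
  C via C→B b: +{a,c}
  S via S→C: +{a,c}
  S via S→b: +{b}
  FIRST[S]={a,b,c}  FIRST[A]={c}  FIRST[B]={a,c}  FIRST[C]={a,c}
iter 2: (stable)
  FIRST[S]={a,b,c}  FIRST[A]={c}  FIRST[B]={a,c}  FIRST[C]={a,c}

FOLLOW iteration:
initialize: $ ∈ FOLLOW(S)
round 1:
  B→A a: FOLLOW(A) ⊇ FIRST(a) = {a}; new: +{a}
  C→B b: FOLLOW(B) ⊇ FIRST(b) = {b}; new: +{b}
  S→C: FOLLOW(C) ⊇ FOLLOW(S) ⊇ {$}; new: +{$}
  S→b c A: FOLLOW(A) ⊇ FOLLOW(S) ⊇ {$}; new: +{$}
  FOLLOW(S)={$}  FOLLOW(A)={$,a}  FOLLOW(B)={b}  FOLLOW(C)={$}
round 2: — fixpoint
  FOLLOW(S)={$}  FOLLOW(A)={$,a}  FOLLOW(B)={b}  FOLLOW(C)={$}

FOLLOW(A) = ["$", "a"]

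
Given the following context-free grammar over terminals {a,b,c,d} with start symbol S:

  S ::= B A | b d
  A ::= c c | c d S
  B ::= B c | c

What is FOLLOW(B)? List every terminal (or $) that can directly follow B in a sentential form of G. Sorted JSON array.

Compute FIRST by fixpoint:
pass 1:
  A via A→c c: +{c}
  B via B→c: +{c}
  S via S→B A: +{c}
  S via S→b d: +{b}
  FIRST(S)={b,c}  FIRST(A)={c}  FIRST(B)={c}
pass 2: (stable)
  FIRST(S)={b,c}  FIRST(A)={c}  FIRST(B)={c}

FOLLOW iteration:
initialize: $ ∈ FOLLOW(S)
iter 1:
  B→B c: FOLLOW(B) ⊇ FIRST(c) = {c}; new: +{c}
  S→B A: FOLLOW(A) ⊇ FOLLOW(S) ⊇ {$}; new: +{$}
  FOLLOW(S)={$}  FOLLOW(A)={$}  FOLLOW(B)={c}
iter 2: — fixpoint
  FOLLOW(S)={$}  FOLLOW(A)={$}  FOLLOW(B)={c}

FOLLOW(B) = ["c"]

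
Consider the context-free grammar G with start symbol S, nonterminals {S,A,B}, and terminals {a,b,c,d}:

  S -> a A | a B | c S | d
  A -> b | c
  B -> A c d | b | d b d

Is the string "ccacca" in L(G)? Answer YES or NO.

CNF form of G:
  S -> T0 S | T3 A | T3 B | d
  A -> b | c
  B -> A X4 | T1 X5 | b
  T0 -> c
  T1 -> d
  T2 -> b
  T3 -> a
  X4 -> T0 T1
  X5 -> T2 T1

Fill CYK table bottom-up:
  T[0,0] 'c' = {A,T0}  orig:{A}
  T[1,1] 'c' = {A,T0}  orig:{A}
  T[2,2] 'a' = {T3}  orig:{}
  T[3,3] 'c' = {A,T0}  orig:{A}
  T[4,4] 'c' = {A,T0}  orig:{A}
  T[5,5] 'a' = {T3}  orig:{}
  T[0,1] 'cc' = ∅
  T[1,2] 'ca' = ∅
  T[2,3] 'ac' = {S}
  T[3,4] 'cc' = ∅
  T[4,5] 'ca' = ∅
  T[0,2] 'cca' = ∅
  T[1,3] 'cac' = {S}
  T[2,4] 'acc' = ∅
  T[3,5] 'cca' = ∅
  T[0,3] 'ccac' = {S}
  T[1,4] 'cacc' = ∅
  T[2,5] 'acca' = ∅
  T[0,4] 'ccacc' = ∅
  T[1,5] 'cacca' = ∅
  T[0,5] 'ccacca' = ∅

S ∉ T[0,5] ⇒ NO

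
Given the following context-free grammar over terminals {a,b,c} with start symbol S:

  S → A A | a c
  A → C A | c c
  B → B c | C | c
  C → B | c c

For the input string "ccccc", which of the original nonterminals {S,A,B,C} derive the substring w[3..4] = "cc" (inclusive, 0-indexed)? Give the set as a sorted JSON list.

Convert to CNF:
  S -> A A | T1 T0
  A -> C A | T0 T0
  B -> B T0 | T0 T0 | c
  C -> B T0 | T0 T0 | c
  T0 -> c
  T1 -> a

CYK table (by increasing span), restricted to cells inside w[3..4]:
  cell(3,3) c: {B,C,T0}  orig:{B,C}
  cell(4,4) c: {B,C,T0}  orig:{B,C}
  cell(3,4) cc: {A,B,C}

Original NTs in T[3,4] deriving "cc": ["A", "B", "C"]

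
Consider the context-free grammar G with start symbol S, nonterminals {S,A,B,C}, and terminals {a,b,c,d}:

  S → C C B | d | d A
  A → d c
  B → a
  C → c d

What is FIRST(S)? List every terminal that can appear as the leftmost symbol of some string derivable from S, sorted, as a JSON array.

FIRST sets, iterate to fixpoint:
round 1:
  A via A→d c: +{d}
  B via B→a: +{a}
  C via C→c d: +{c}
  S via S→C C B: +{c}
  S via S→d: +{d}
  S: {c,d}  A: {d}  B: {a}  C: {c}
round 2: — fixpoint
  S: {c,d}  A: {d}  B: {a}  C: {c}

FIRST(S) = ["c", "d"]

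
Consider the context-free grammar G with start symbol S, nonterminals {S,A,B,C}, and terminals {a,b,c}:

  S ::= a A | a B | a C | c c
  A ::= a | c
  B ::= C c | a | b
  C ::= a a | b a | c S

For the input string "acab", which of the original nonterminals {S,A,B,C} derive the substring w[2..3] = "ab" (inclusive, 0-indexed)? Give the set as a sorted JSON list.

CNF form of G:
  S -> T0 T0 | T1 A | T1 B | T1 C
  A -> a | c
  B -> C T0 | a | b
  C -> T0 S | T1 T1 | T2 T1
  T0 -> c
  T1 -> a
  T2 -> b

Fill CYK table bottom-up — only the sub-triangle for w[2..3]:
  cell(2,2) a: {A,B,T1}  orig:{A,B}
  cell(3,3) b: {B,T2}  orig:{B}
  cell(2,3) ab: {S}

Original NTs in T[2,3] deriving "ab": ["S"]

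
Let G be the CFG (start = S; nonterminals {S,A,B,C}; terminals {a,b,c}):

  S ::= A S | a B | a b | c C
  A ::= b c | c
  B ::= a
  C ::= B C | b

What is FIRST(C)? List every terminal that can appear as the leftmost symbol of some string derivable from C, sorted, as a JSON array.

Compute FIRST by fixpoint:
round 1:
  A via A→b c: +{b}
  A via A→c: +{c}
  B via B→a: +{a}
  C via C→B C: +{a}
  C via C→b: +{b}
  S via S→A S: +{b,c}
  S via S→a B: +{a}
  FIRST[S]={a,b,c}  FIRST[A]={b,c}  FIRST[B]={a}  FIRST[C]={a,b}
round 2: — fixpoint
  FIRST[S]={a,b,c}  FIRST[A]={b,c}  FIRST[B]={a}  FIRST[C]={a,b}

FIRST(C) = ["a", "b"]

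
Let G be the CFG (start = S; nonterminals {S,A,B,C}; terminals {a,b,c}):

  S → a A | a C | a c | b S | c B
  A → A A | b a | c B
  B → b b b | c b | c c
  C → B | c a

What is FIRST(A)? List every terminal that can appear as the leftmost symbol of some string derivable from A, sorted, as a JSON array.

FIRST sets, iterate to fixpoint:
pass 1:
  A via A→b a: +{b}
  A via A→c B: +{c}
  B via B→b b b: +{b}
  B via B→c b: +{c}
  C via C→B: +{b,c}
  S via S→a A: +{a}
  S via S→b S: +{b}
  S via S→c B: +{c}
  S: {a,b,c}  A: {b,c}  B: {b,c}  C: {b,c}
pass 2: (stable)
  S: {a,b,c}  A: {b,c}  B: {b,c}  C: {b,c}

FIRST(A) = ["b", "c"]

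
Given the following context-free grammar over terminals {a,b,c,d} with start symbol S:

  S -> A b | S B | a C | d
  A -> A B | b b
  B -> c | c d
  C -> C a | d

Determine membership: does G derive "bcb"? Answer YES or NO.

CNF form of G:
  S -> A T0 | S B | T3 C | d
  A -> A B | T0 T0
  B -> T1 T2 | c
  C -> C T3 | d
  T0 -> b
  T1 -> c
  T2 -> d
  T3 -> a

CYK fill:
  T[0,0] 'b' = {T0}  orig:{}
  T[1,1] 'c' = {B,T1}  orig:{B}
  T[2,2] 'b' = {T0}  orig:{}
  T[0,1] 'bc' = ∅
  T[1,2] 'cb' = ∅
  T[0,2] 'bcb' = ∅

S ∉ T[0,2] ⇒ NO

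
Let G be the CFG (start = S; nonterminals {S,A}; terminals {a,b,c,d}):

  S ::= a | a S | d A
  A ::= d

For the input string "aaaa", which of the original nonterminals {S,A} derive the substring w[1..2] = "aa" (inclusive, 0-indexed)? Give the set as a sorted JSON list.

CNF form of G:
  S -> T0 S | T1 A | a
  A -> d
  T0 -> a
  T1 -> d

Fill CYK table bottom-up, restricted to cells inside w[1..2]:
  T[1,1] 'a' = {S,T0}  orig:{S}
  T[2,2] 'a' = {S,T0}  orig:{S}
  T[1,2] 'aa' = {S}

Original NTs in T[1,2] deriving "aa": ["S"]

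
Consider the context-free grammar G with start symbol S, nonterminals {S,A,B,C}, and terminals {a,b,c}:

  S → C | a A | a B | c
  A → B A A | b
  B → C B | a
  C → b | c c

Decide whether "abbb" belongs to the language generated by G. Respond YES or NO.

CNF form of G:
  S -> T0 T0 | T1 A | T1 B | b | c
  A -> B X2 | b
  B -> C B | a
  C -> T0 T0 | b
  T0 -> c
  T1 -> a
  X2 -> A A

CYK fill:
  cell(0,0) a: {B,T1}  orig:{B}
  cell(1,1) b: {A,C,S}
  cell(2,2) b: {A,C,S}
  cell(3,3) b: {A,C,S}
  cell(0,1) ab: {S}
  cell(1,2) bb: {X2}  orig:{}
  cell(2,3) bb: {X2}  orig:{}
  cell(0,2) abb: {A}
  cell(1,3) bbb: ∅
  cell(0,3) abbb: {X2}  orig:{}

S ∉ T[0,3] ⇒ NO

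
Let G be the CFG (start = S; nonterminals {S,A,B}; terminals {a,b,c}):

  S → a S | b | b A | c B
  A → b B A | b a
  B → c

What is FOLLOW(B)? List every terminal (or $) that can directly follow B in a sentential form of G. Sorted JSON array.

Compute FIRST by fixpoint:
pass 1:
  A via A→b B A: +{b}
  B via B→c: +{c}
  S via S→a S: +{a}
  S via S→b: +{b}
  S via S→c B: +{c}
  FIRST[S]={a,b,c}  FIRST[A]={b}  FIRST[B]={c}
pass 2: (stable)
  FIRST[S]={a,b,c}  FIRST[A]={b}  FIRST[B]={c}

Compute FOLLOW by fixpoint:
initialize: $ ∈ FOLLOW(S)
round 1:
  A→b B A: FOLLOW(B) ⊇ FIRST(A) = {b}; new: +{b}
  S→b A: FOLLOW(A) ⊇ FOLLOW(S) ⊇ {$}; new: +{$}
  S→c B: FOLLOW(B) ⊇ FOLLOW(S) ⊇ {$}; new: +{$}
  FOLLOW(S)={$}  FOLLOW(A)={$}  FOLLOW(B)={$,b}
round 2: — fixpoint
  FOLLOW(S)={$}  FOLLOW(A)={$}  FOLLOW(B)={$,b}

FOLLOW(B) = ["$", "b"]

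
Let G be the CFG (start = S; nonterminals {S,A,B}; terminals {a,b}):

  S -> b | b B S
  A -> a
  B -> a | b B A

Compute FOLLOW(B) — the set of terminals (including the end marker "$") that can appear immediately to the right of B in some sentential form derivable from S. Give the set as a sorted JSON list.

Compute FIRST by fixpoint:
pass 1:
  A via A→a: +{a}
  B via B→a: +{a}
  B via B→b B A: +{b}
  S via S→b: +{b}
  S: {b}  A: {a}  B: {a,b}
pass 2: (stable)
  S: {b}  A: {a}  B: {a,b}

FOLLOW sets:
seed FOLLOW(S) with $
[1]
  B→b B A: FOLLOW(B) ⊇ FIRST(A) = {a}; new: +{a}
  B→b B A: FOLLOW(A) ⊇ FOLLOW(B) ⊇ {a}; new: +{a}
  S→b B S: FOLLOW(B) ⊇ FIRST(S) = {b}; new: +{b}
  S: {$}  A: {a}  B: {a,b}
[2]
  B→b B A: FOLLOW(A) ⊇ FOLLOW(B) ⊇ {a,b}; new: +{b}
  S: {$}  A: {a,b}  B: {a,b}
[3] done
  S: {$}  A: {a,b}  B: {a,b}

FOLLOW(B) = ["a", "b"]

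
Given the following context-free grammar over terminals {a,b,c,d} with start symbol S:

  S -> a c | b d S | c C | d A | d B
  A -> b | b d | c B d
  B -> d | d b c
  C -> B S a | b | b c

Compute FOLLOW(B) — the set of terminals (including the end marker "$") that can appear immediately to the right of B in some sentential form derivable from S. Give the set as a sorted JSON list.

FIRST sets, iterate to fixpoint:
iter 1:
  A via A→b: +{b}
  A via A→c B d: +{c}
  B via B→d: +{d}
  C via C→B S a: +{d}
  C via C→b: +{b}
  S via S→a c: +{a}
  S via S→b d S: +{b}
  S via S→c C: +{c}
  S via S→d A: +{d}
  FIRST[S]={a,b,c,d}  FIRST[A]={b,c}  FIRST[B]={d}  FIRST[C]={b,d}
iter 2: (stable)
  FIRST[S]={a,b,c,d}  FIRST[A]={b,c}  FIRST[B]={d}  FIRST[C]={b,d}

Compute FOLLOW by fixpoint:
FOLLOW(S) := {$}
pass 1:
  A→c B d: FOLLOW(B) ⊇ FIRST(d) = {d}; new: +{d}
  C→B S a: FOLLOW(B) ⊇ FIRST(S) = {a,b,c,d}; new: +{a,b,c}
  C→B S a: FOLLOW(S) ⊇ FIRST(a) = {a}; new: +{a}
  S→c C: FOLLOW(C) ⊇ FOLLOW(S) ⊇ {$,a}; new: +{$,a}
  S→d A: FOLLOW(A) ⊇ FOLLOW(S) ⊇ {$,a}; new: +{$,a}
  S→d B: FOLLOW(B) ⊇ FOLLOW(S) ⊇ {$,a}; new: +{$}
  FOLLOW(S)={$,a}  FOLLOW(A)={$,a}  FOLLOW(B)={$,a,b,c,d}  FOLLOW(C)={$,a}
pass 2: (stable)
  FOLLOW(S)={$,a}  FOLLOW(A)={$,a}  FOLLOW(B)={$,a,b,c,d}  FOLLOW(C)={$,a}

FOLLOW(B) = ["$", "a", "b", "c", "d"]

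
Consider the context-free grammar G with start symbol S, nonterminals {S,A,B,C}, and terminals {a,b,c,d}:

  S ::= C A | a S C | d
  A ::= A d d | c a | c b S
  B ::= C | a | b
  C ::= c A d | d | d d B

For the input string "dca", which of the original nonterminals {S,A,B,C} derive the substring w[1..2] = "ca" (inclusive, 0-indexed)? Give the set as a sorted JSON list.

CNF form of G:
  S -> C A | T2 X10 | d
  A -> A X4 | T1 T2 | T1 X5
  B -> T0 X7 | T1 X6 | a | b | d
  C -> T0 X9 | T1 X8 | d
  T0 -> d
  T1 -> c
  T2 -> a
  T3 -> b
  X4 -> T0 T0
  X5 -> T3 S
  X6 -> A T0
  X7 -> T0 B
  X8 -> A T0
  X9 -> T0 B
  X10 -> S C

Fill CYK table bottom-up, restricted to cells inside w[1..2]:
  [1..1]={T1}  "c"  orig:{}
  [2..2]={B,T2}  "a"  orig:{B}
  [1..2]={A}  "ca"

Original NTs in T[1,2] deriving "ca": ["A"]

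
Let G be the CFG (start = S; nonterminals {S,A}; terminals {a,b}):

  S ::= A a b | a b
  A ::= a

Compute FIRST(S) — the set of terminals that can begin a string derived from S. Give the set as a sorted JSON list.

Compute FIRST by fixpoint:
pass 1:
  A via A→a: +{a}
  S via S→A a b: +{a}
  FIRST[S]={a}  FIRST[A]={a}
pass 2: — fixpoint
  FIRST[S]={a}  FIRST[A]={a}

FIRST(S) = ["a"]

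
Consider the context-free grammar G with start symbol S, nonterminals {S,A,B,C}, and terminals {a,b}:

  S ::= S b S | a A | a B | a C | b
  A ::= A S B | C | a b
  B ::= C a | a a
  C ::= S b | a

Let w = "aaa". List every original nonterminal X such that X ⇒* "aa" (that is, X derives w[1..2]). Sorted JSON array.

Convert to CNF:
  S -> S X3 | T1 A | T1 B | T1 C | b
  A -> A X2 | S T0 | T1 T0 | a
  B -> C T1 | T1 T1
  C -> S T0 | a
  T0 -> b
  T1 -> a
  X2 -> S B
  X3 -> T0 S

CYK table (by increasing span) — only the sub-triangle for w[1..2]:
  cell(1,1) a: {A,C,T1}  orig:{A,C}
  cell(2,2) a: {A,C,T1}  orig:{A,C}
  cell(1,2) aa: {B,S}

Original NTs in T[1,2] deriving "aa": ["B", "S"]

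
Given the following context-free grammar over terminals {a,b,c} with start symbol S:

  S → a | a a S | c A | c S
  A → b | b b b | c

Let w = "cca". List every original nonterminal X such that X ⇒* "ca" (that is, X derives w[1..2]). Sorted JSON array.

Convert to CNF:
  S -> T1 X4 | T2 A | T2 S | a
  A -> T0 X3 | b | c
  T0 -> b
  T1 -> a
  T2 -> c
  X3 -> T0 T0
  X4 -> T1 S

CYK table (by increasing span) (cells [i..j] with 1 ≤ i ≤ j ≤ 2 only):
  [1..1]={A,T2}  "c"  orig:{A}
  [2..2]={S,T1}  "a"  orig:{S}
  [1..2]={S}  "ca"

Original NTs in T[1,2] deriving "ca": ["S"]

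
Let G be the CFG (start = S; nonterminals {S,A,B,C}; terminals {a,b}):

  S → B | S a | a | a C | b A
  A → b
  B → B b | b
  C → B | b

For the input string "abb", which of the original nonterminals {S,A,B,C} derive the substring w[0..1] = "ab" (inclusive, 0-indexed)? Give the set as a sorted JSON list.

CNF form of G:
  S -> B T0 | S T1 | T0 A | T1 C | a | b
  A -> b
  B -> B T0 | b
  C -> B T0 | b
  T0 -> b
  T1 -> a

CYK table (by increasing span) — only the sub-triangle for w[0..1]:
  [0..0]={S,T1}  "a"  orig:{S}
  [1..1]={A,B,C,S,T0}  "b"  orig:{A,B,C,S}
  [0..1]={S}  "ab"

Original NTs in T[0,1] deriving "ab": ["S"]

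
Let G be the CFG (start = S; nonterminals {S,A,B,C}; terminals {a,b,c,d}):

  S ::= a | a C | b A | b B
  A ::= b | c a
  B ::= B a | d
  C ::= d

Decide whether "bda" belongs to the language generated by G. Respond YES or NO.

Convert to CNF:
  S -> T1 C | T2 A | T2 B | a
  A -> T0 T1 | b
  B -> B T1 | d
  C -> d
  T0 -> c
  T1 -> a
  T2 -> b

CYK fill:
  cell(0,0) b: {A,T2}  orig:{A}
  cell(1,1) d: {B,C}
  cell(2,2) a: {S,T1}  orig:{S}
  cell(0,1) bd: {S}
  cell(1,2) da: {B}
  cell(0,2) bda: {S}

S ∈ T[0,2] ⇒ YES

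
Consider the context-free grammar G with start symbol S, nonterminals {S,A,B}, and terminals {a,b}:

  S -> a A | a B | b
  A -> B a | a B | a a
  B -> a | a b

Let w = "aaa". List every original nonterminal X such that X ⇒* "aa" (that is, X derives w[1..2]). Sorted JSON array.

Convert to CNF:
  S -> T0 A | T0 B | b
  A -> B T0 | T0 B | T0 T0
  B -> T0 T1 | a
  T0 -> a
  T1 -> b

CYK fill (cells [i..j] with 1 ≤ i ≤ j ≤ 2 only):
  cell(1,1) a: {B,T0}  orig:{B}
  cell(2,2) a: {B,T0}  orig:{B}
  cell(1,2) aa: {A,S}

Original NTs in T[1,2] deriving "aa": ["A", "S"]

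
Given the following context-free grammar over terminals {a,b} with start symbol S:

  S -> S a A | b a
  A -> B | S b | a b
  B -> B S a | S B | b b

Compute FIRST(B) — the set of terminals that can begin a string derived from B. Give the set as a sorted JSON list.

FIRST sets, iterate to fixpoint:
pass 1:
  A via A→a b: +{a}
  B via B→b b: +{b}
  S via S→b a: +{b}
  FIRST(S)={b}  FIRST(A)={a}  FIRST(B)={b}
pass 2:
  A via A→B: +{b}
  FIRST(S)={b}  FIRST(A)={a,b}  FIRST(B)={b}
pass 3: (stable)
  FIRST(S)={b}  FIRST(A)={a,b}  FIRST(B)={b}

FIRST(B) = ["b"]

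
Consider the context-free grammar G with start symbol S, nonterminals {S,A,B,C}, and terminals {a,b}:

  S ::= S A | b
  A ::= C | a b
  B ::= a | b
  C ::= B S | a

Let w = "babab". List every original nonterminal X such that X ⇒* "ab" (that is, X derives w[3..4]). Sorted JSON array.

CNF form of G:
  S -> S A | b
  A -> B S | T0 T1 | a
  B -> a | b
  C -> B S | a
  T0 -> a
  T1 -> b

CYK table (by increasing span), restricted to cells inside w[3..4]:
  T[3,3] 'a' = {A,B,C,T0}  orig:{A,B,C}
  T[4,4] 'b' = {B,S,T1}  orig:{B,S}
  T[3,4] 'ab' = {A,C}

Original NTs in T[3,4] deriving "ab": ["A", "C"]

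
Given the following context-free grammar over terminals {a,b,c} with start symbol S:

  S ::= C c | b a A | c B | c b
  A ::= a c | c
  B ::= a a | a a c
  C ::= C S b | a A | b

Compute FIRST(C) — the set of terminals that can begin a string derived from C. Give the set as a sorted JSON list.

Compute FIRST by fixpoint:
iter 1:
  A via A→a c: +{a}
  A via A→c: +{c}
  B via B→a a: +{a}
  C via C→a A: +{a}
  C via C→b: +{b}
  S via S→C c: +{a,b}
  S via S→c B: +{c}
  FIRST[S]={a,b,c}  FIRST[A]={a,c}  FIRST[B]={a}  FIRST[C]={a,b}
iter 2: — fixpoint
  FIRST[S]={a,b,c}  FIRST[A]={a,c}  FIRST[B]={a}  FIRST[C]={a,b}

FIRST(C) = ["a", "b"]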